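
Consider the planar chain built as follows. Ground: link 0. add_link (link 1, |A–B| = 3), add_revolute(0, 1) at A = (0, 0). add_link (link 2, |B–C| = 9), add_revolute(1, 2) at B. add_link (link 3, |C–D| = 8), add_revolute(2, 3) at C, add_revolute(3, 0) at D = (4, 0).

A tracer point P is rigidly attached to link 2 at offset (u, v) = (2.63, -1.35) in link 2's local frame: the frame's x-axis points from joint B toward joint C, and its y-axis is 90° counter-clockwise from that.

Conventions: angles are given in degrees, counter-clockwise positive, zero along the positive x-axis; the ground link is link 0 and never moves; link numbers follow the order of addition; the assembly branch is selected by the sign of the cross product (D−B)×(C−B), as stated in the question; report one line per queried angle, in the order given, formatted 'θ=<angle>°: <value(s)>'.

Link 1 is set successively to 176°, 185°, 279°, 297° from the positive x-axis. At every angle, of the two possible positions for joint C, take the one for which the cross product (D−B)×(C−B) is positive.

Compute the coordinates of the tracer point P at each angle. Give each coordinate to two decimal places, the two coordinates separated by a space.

A=(0,0), D=(4.00,0)
θ=176°: B = A + 3.00·(cos176°, sin176°) = (-2.9927, 0.2093)
θ=176°: |BD| = 6.9958
θ=176°: circle(B,9.00) ∩ circle(D,8.00): a=4.7129, h=7.6674
θ=176°:   candidates: C₊=(1.9475,7.7322) cross=53.639; C₋=(1.4888,-7.5956) cross=-53.639
θ=176°:   branch + wants cross > 0 → take C=(1.9475,7.7322) (cross=53.639)
θ=176°: ex = (C−B)/|BC| = (0.5489,0.8359); ey = (-0.8359,0.5489)
θ=176°: P = B + 2.63·ex + -1.35·ey = (-0.4206,1.6666)
θ=185°: B = A + 3.00·(cos185°, sin185°) = (-2.9886, -0.2615)
θ=185°: |BD| = 6.9935
θ=185°: circle(B,9.00) ∩ circle(D,8.00): a=4.7122, h=7.6678
θ=185°:   candidates: C₊=(1.4336,7.5772) cross=53.625; C₋=(2.0070,-7.7478) cross=-53.625
θ=185°:   branch + wants cross > 0 → take C=(1.4336,7.5772) (cross=53.625)
θ=185°: ex = (C−B)/|BC| = (0.4914,0.8710); ey = (-0.8710,0.4914)
θ=185°: P = B + 2.63·ex + -1.35·ey = (-0.5205,1.3658)
θ=279°: B = A + 3.00·(cos279°, sin279°) = (0.4693, -2.9631)
θ=279°: |BD| = 4.6093
θ=279°: circle(B,9.00) ∩ circle(D,8.00): a=4.1487, h=7.9867
θ=279°:   candidates: C₊=(-1.4870,5.8217) cross=36.813; C₋=(8.7815,-6.4139) cross=-36.813
θ=279°:   branch + wants cross > 0 → take C=(-1.4870,5.8217) (cross=36.813)
θ=279°: ex = (C−B)/|BC| = (-0.2174,0.9761); ey = (-0.9761,-0.2174)
θ=279°: P = B + 2.63·ex + -1.35·ey = (1.2153,-0.1025)
θ=297°: B = A + 3.00·(cos297°, sin297°) = (1.3620, -2.6730)
θ=297°: |BD| = 3.7556
θ=297°: circle(B,9.00) ∩ circle(D,8.00): a=4.1411, h=7.9907
θ=297°:   candidates: C₊=(-1.4166,5.8873) cross=30.010; C₋=(9.9582,-5.3385) cross=-30.010
θ=297°:   branch + wants cross > 0 → take C=(-1.4166,5.8873) (cross=30.010)
θ=297°: ex = (C−B)/|BC| = (-0.3087,0.9512); ey = (-0.9512,-0.3087)
θ=297°: P = B + 2.63·ex + -1.35·ey = (1.8341,0.2453)

θ=176°: -0.42 1.67
θ=185°: -0.52 1.37
θ=279°: 1.22 -0.10
θ=297°: 1.83 0.25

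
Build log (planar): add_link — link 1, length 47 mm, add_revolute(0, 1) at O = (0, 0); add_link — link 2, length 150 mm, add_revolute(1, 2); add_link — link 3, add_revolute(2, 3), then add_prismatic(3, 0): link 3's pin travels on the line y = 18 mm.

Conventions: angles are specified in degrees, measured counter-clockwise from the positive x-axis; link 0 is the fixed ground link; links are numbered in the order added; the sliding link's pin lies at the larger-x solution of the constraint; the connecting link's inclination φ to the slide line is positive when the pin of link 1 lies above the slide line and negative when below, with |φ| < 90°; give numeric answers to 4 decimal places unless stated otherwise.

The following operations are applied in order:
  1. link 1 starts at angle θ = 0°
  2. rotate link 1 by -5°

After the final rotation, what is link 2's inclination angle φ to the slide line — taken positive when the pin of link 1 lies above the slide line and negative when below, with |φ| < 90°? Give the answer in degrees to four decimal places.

geometry: r = 47 mm, L = 150 mm, e = 18 mm; θ starts at 0°
rotate link 1 by -5°: θ ← 0° -5° = -5°
h = r sin θ − e = -4.096320 − 18 = -22.096320
sin φ = h / L = -22.096320 / 150 = -0.14730880
φ = arcsin(-0.14730880) = -8.471000°

-8.4710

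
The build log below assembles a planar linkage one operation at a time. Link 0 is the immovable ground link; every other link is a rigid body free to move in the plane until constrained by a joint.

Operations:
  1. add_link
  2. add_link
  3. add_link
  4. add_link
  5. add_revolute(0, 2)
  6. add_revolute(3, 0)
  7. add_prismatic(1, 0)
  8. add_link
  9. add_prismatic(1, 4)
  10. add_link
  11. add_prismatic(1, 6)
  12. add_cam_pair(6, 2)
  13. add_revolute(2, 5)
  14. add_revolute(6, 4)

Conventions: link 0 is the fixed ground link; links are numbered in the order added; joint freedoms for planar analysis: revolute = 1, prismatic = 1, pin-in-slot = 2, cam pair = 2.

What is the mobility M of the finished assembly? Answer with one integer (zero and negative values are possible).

(L,J1,J2)=(1,0,0); link0 fixed
link1: (2,0,0)
link2: (3,0,0)
link3: (4,0,0)
link4: (5,0,0)
R 0-2 [J1]: (5,1,0)
R 3-0 [J1]: (5,2,0)
P 1-0 [J1]: (5,3,0)
link5: (6,3,0)
P 1-4 [J1]: (6,4,0)
link6: (7,4,0)
P 1-6 [J1]: (7,5,0)
C 6-2 [J2]: (7,5,1)
R 2-5 [J1]: (7,6,1)
R 6-4 [J1]: (7,7,1)
Grübler: 3·6 − 2·7 − 1 = 3

M = 3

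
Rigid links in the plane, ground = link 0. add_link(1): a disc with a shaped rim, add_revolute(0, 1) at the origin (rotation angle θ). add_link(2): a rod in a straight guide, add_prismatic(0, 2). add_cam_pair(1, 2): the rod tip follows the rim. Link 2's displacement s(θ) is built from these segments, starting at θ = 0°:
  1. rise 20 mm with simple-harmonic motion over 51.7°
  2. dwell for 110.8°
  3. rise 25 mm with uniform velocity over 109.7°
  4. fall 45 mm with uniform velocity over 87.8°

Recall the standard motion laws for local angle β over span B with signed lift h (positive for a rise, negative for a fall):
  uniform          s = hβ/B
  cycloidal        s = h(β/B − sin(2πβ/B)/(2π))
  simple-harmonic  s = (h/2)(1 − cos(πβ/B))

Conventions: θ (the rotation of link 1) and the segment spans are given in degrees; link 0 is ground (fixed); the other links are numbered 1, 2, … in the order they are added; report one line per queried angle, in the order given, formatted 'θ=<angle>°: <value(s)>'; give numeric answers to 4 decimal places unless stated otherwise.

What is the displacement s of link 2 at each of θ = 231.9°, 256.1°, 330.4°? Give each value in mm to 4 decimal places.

segment 1 (0° to 51.7°, simple-harmonic, h = 20) is passed completely: s = 0.0000 + (20) = 20.0000
segment 2 (51.7° to 162.5°, dwell): s unchanged at 20.0000
θ = 231.9° falls in segment 3 (162.5° to 272.2°, uniform, h = 25): β = 231.9 − 162.5 = 69.4°, B = 109.7°; Δs = 25·69.4/109.7 = 15.8159; s = 20.0000 + 15.8159 = 35.8159
θ = 256.1° falls in segment 3 (162.5° to 272.2°, uniform, h = 25): β = 256.1 − 162.5 = 93.6°, B = 109.7°; Δs = 25·93.6/109.7 = 21.3309; s = 20.0000 + 21.3309 = 41.3309
segment 3 (162.5° to 272.2°, uniform, h = 25) is passed completely: s = 20.0000 + (25) = 45.0000
θ = 330.4° falls in segment 4 (272.2° to 360°, uniform, h = -45): β = 330.4 − 272.2 = 58.2°, B = 87.8°; Δs = -45·58.2/87.8 = -29.8292; s = 45.0000 − 29.8292 = 15.1708

θ=231.9°: 35.8159
θ=256.1°: 41.3309
θ=330.4°: 15.1708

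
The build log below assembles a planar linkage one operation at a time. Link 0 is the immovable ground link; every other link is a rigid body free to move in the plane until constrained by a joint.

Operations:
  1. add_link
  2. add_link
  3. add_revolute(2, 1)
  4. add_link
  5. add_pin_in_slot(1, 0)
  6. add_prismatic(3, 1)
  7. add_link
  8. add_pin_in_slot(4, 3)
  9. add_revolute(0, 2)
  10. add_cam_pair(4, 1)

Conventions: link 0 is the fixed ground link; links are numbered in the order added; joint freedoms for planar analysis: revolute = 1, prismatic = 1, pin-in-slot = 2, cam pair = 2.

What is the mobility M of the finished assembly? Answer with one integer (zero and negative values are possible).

L=1 J1=0 J2=0
add link → L=2 J1=0 J2=0
add link → L=3 J1=0 J2=0
R@2,1 dof=1 J1 → L=3 J1=1 J2=0
add link → L=4 J1=1 J2=0
PS@1,0 dof=2 J2 → L=4 J1=1 J2=1
P@3,1 dof=1 J1 → L=4 J1=2 J2=1
add link → L=5 J1=2 J2=1
PS@4,3 dof=2 J2 → L=5 J1=2 J2=2
R@0,2 dof=1 J1 → L=5 J1=3 J2=2
C@4,1 dof=2 J2 → L=5 J1=3 J2=3
M=3(L−1)−2J1−J2=3·4−2·3−3=3

M = 3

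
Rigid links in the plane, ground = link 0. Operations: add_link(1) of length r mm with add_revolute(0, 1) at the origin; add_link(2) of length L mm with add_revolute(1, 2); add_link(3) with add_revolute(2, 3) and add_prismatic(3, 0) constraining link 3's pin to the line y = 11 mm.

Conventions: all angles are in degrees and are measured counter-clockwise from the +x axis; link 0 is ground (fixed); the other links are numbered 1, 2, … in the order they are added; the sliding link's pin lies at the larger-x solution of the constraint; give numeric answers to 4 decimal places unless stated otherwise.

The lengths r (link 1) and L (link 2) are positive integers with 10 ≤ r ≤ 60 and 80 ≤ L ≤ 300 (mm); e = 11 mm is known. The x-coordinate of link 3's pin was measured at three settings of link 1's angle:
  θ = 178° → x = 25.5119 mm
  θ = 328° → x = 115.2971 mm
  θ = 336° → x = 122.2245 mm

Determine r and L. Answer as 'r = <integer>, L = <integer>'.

constraint per measurement: (x − r cos θ)² + (r sin θ − e)² = L²
subtracting the θ₁ and θ₂ equations cancels the r² and L² terms:
r = (x₁² − x₂²) / (2[(x₁cos θ₁ + e sin θ₁) − (x₂cos θ₂ + e sin θ₂)]) = 54.0000 → r = 54
L² = (x₁ − r cos θ₁)² + (r sin θ₁ − e)² = 6400.0032 → L = 80.0000 → L = 80
check at θ₃=336°: x = 122.2245 (printed 122.2245) ✓

r = 54, L = 80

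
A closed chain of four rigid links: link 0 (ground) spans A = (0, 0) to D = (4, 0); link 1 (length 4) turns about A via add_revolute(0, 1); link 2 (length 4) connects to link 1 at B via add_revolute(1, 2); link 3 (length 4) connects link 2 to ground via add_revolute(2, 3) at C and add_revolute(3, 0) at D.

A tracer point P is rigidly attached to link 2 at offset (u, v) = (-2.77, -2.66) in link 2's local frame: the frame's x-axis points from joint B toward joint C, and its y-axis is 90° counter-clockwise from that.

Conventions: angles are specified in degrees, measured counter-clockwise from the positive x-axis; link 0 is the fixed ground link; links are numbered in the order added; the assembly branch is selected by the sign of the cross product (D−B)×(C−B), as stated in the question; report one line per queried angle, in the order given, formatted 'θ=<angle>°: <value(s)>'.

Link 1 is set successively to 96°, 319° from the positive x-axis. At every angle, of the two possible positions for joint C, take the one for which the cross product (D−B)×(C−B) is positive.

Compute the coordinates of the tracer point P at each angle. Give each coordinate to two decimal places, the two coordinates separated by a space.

A=(0,0), D=(4.00,0)
θ=96°: B = A + 4.00·(cos96°, sin96°) = (-0.4181, 3.9781)
θ=96°: |BD| = 5.9452
θ=96°: circle(B,4.00) ∩ circle(D,4.00): a=2.9726, h=2.6765
θ=96°:   candidates: C₊=(3.5819,3.9781) cross=15.912; C₋=(0.0000,0.0000) cross=-15.912
θ=96°:   branch + wants cross > 0 → take C=(3.5819,3.9781) (cross=15.912)
θ=96°: ex = (C−B)/|BC| = (1.0000,0.0000); ey = (-0.0000,1.0000)
θ=96°: P = B + -2.77·ex + -2.66·ey = (-3.1881,1.3181)
θ=319°: B = A + 4.00·(cos319°, sin319°) = (3.0188, -2.6242)
θ=319°: |BD| = 2.8017
θ=319°: circle(B,4.00) ∩ circle(D,4.00): a=1.4008, h=3.7467
θ=319°:   candidates: C₊=(0.0000,-0.0000) cross=10.497; C₋=(7.0188,-2.6242) cross=-10.497
θ=319°:   branch + wants cross > 0 → take C=(0.0000,-0.0000) (cross=10.497)
θ=319°: ex = (C−B)/|BC| = (-0.7547,0.6561); ey = (-0.6561,-0.7547)
θ=319°: P = B + -2.77·ex + -2.66·ey = (6.8545,-2.4340)

θ=96°: -3.19 1.32
θ=319°: 6.85 -2.43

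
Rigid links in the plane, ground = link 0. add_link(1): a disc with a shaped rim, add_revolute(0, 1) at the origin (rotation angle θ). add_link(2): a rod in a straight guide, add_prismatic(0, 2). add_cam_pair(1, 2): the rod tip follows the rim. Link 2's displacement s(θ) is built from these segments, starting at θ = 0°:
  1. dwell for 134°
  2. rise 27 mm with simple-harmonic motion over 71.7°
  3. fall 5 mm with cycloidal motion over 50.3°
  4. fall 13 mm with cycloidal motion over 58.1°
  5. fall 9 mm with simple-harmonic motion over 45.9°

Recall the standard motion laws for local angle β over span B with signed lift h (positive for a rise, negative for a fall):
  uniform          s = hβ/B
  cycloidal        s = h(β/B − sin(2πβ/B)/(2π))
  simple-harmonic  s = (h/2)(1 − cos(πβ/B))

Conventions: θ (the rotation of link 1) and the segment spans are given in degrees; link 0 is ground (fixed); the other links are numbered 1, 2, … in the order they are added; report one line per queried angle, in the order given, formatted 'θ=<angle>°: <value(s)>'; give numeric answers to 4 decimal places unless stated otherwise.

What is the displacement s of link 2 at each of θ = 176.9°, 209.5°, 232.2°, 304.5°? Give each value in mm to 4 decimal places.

segment 1 (0° to 134°, dwell): s unchanged at 0.0000
θ = 176.9° falls in segment 2 (134° to 205.7°, simple-harmonic, h = 27): β = 176.9 − 134 = 42.9°, B = 71.7°; Δs = 27/2·(1 − cos(π·0.5983)) = 17.6042; s = 0.0000 + 17.6042 = 17.6042
segment 2 (134° to 205.7°, simple-harmonic, h = 27) is passed completely: s = 0.0000 + (27) = 27.0000
θ = 209.5° falls in segment 3 (205.7° to 256°, cycloidal, h = -5): β = 209.5 − 205.7 = 3.8°, B = 50.3°; Δs = -5·(0.0755 − sin(2π·0.0755)/(2π)) = -0.0140; s = 27.0000 − 0.0140 = 26.9860
θ = 232.2° falls in segment 3 (205.7° to 256°, cycloidal, h = -5): β = 232.2 − 205.7 = 26.5°, B = 50.3°; Δs = -5·(0.5268 − sin(2π·0.5268)/(2π)) = -2.7678; s = 27.0000 − 2.7678 = 24.2322
segment 3 (205.7° to 256°, cycloidal, h = -5) is passed completely: s = 27.0000 + (-5) = 22.0000
θ = 304.5° falls in segment 4 (256° to 314.1°, cycloidal, h = -13): β = 304.5 − 256 = 48.5°, B = 58.1°; Δs = -13·(0.8348 − sin(2π·0.8348)/(2π)) = -12.6344; s = 22.0000 − 12.6344 = 9.3656

θ=176.9°: 17.6042
θ=209.5°: 26.9860
θ=232.2°: 24.2322
θ=304.5°: 9.3656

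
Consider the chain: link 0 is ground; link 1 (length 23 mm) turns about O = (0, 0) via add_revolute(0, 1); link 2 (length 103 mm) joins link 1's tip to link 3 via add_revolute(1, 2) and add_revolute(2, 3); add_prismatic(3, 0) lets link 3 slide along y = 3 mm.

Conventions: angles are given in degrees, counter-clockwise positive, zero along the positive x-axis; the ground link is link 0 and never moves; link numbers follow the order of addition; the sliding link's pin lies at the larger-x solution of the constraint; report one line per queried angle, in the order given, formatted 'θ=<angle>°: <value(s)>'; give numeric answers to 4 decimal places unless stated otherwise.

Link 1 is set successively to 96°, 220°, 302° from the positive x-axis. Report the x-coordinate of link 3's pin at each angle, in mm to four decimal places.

geometry: r = 23 mm, L = 103 mm, e = 3 mm
θ=96°: crank pin P = (r cos θ, r sin θ) = (-2.404155, 22.874004)
θ=96°: h = r sin θ − e = 22.874004 − 3 = 19.874004
θ=96°: x = r cos θ + √(L² − h²) = -2.404155 + 101.064455 = 98.660300
θ=220°: crank pin P = (r cos θ, r sin θ) = (-17.619022, -14.784115)
θ=220°: h = r sin θ − e = -14.784115 − 3 = -17.784115
θ=220°: x = r cos θ + √(L² − h²) = -17.619022 + 101.453069 = 83.834047
θ=302°: crank pin P = (r cos θ, r sin θ) = (12.188143, -19.505106)
θ=302°: h = r sin θ − e = -19.505106 − 3 = -22.505106
θ=302°: x = r cos θ + √(L² − h²) = 12.188143 + 100.511294 = 112.699437

θ=96°: 98.6603
θ=220°: 83.8340
θ=302°: 112.6994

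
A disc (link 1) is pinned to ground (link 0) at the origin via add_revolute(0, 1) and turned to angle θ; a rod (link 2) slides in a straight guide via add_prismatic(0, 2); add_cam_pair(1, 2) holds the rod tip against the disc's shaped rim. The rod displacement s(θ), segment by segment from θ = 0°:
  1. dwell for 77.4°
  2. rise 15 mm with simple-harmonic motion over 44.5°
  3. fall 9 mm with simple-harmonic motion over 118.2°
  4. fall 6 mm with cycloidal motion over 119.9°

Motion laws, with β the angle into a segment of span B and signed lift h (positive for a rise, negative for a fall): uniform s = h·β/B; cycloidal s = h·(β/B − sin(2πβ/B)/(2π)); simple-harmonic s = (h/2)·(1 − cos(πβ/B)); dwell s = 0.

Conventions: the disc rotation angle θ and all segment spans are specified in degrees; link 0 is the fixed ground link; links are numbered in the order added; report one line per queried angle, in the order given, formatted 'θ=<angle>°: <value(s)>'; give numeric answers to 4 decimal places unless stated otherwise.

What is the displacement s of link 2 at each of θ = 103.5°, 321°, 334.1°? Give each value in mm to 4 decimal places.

segment 1 (0° to 77.4°, dwell): s unchanged at 0.0000
θ = 103.5° falls in segment 2 (77.4° to 121.9°, simple-harmonic, h = 15): β = 103.5 − 77.4 = 26.1°, B = 44.5°; Δs = 15/2·(1 − cos(π·0.5865)) = 9.5135; s = 0.0000 + 9.5135 = 9.5135
segment 2 (77.4° to 121.9°, simple-harmonic, h = 15) is passed completely: s = 0.0000 + (15) = 15.0000
segment 3 (121.9° to 240.1°, simple-harmonic, h = -9) is passed completely: s = 15.0000 + (-9) = 6.0000
θ = 321° falls in segment 4 (240.1° to 360°, cycloidal, h = -6): β = 321 − 240.1 = 80.9°, B = 119.9°; Δs = -6·(0.6747 − sin(2π·0.6747)/(2π)) = -4.8985; s = 6.0000 − 4.8985 = 1.1015
θ = 334.1° falls in segment 4 (240.1° to 360°, cycloidal, h = -6): β = 334.1 − 240.1 = 94°, B = 119.9°; Δs = -6·(0.7840 − sin(2π·0.7840)/(2π)) = -5.6372; s = 6.0000 − 5.6372 = 0.3628

θ=103.5°: 9.5135
θ=321°: 1.1015
θ=334.1°: 0.3628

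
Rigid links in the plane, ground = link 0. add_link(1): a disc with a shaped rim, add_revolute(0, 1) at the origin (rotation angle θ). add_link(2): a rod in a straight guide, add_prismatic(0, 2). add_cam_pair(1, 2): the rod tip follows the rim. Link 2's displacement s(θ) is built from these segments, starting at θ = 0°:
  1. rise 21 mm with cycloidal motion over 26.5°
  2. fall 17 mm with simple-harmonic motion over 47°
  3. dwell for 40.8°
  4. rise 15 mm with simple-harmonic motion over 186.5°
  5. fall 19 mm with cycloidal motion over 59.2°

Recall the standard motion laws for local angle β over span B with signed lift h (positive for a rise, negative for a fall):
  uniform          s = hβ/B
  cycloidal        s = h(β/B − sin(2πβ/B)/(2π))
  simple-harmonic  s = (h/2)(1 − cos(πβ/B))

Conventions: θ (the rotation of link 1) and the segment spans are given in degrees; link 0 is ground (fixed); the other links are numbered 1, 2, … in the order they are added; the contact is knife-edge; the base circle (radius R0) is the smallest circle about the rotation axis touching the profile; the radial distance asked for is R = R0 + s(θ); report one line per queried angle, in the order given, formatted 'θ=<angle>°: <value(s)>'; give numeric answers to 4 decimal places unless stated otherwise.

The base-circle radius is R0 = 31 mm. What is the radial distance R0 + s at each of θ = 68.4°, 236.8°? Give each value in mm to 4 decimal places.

segment 1 (0° to 26.5°, cycloidal, h = 21) is passed completely: s = 0.0000 + (21) = 21.0000
θ = 68.4° falls in segment 2 (26.5° to 73.5°, simple-harmonic, h = -17): β = 68.4 − 26.5 = 41.9°, B = 47°; Δs = -17/2·(1 − cos(π·0.8915)) = -16.5109; s = 21.0000 − 16.5109 = 4.4891
segment 2 (26.5° to 73.5°, simple-harmonic, h = -17) is passed completely: s = 21.0000 + (-17) = 4.0000
segment 3 (73.5° to 114.3°, dwell): s unchanged at 4.0000
θ = 236.8° falls in segment 4 (114.3° to 300.8°, simple-harmonic, h = 15): β = 236.8 − 114.3 = 122.5°, B = 186.5°; Δs = 15/2·(1 − cos(π·0.6568)) = 11.0477; s = 4.0000 + 11.0477 = 15.0477
θ=68.4°: R = R0 + s = 31 + 4.4891 = 35.4891
θ=236.8°: R = R0 + s = 31 + 15.0477 = 46.0477

θ=68.4°: 35.4891
θ=236.8°: 46.0477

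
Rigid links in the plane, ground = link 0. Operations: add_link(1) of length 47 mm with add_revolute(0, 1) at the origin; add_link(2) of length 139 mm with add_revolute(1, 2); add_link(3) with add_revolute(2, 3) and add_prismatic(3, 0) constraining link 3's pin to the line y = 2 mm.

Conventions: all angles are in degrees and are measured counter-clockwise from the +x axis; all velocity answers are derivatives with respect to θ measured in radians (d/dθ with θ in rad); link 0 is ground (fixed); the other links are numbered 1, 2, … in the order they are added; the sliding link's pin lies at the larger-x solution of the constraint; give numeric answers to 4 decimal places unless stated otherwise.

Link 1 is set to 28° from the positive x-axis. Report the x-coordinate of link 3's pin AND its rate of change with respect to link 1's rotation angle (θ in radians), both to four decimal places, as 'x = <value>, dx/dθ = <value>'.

geometry: r = 47 mm, L = 139 mm, e = 2 mm
crank pin P = (r cos θ, r sin θ) = (41.498537, 22.065163)
h = r sin θ − e = 22.065163 − 2 = 20.065163
x = r cos θ + √(L² − h²) = 41.498537 + 137.544136 = 179.042672
dx/dθ = −r sin θ − h·r cos θ/√(L² − h²) (θ in radians; h = 20.065163) = -28.119038

x = 179.0427, dx/dθ = -28.1190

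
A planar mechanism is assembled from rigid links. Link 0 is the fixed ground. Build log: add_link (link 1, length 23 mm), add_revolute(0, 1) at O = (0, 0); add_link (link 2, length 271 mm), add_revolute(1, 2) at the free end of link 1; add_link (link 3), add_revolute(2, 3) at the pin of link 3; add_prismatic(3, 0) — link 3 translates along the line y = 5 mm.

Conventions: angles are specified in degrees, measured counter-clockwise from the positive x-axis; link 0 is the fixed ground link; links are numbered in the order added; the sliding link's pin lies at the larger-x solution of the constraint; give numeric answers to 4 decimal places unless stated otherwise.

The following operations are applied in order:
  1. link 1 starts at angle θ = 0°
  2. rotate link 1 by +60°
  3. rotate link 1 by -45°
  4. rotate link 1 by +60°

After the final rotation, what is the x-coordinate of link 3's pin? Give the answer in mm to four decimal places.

geometry: r = 23 mm, L = 271 mm, e = 5 mm; θ starts at 0°
rotate link 1 by +60°: θ ← 0° +60° = 60°
rotate link 1 by -45°: θ ← 60° -45° = 15°
rotate link 1 by +60°: θ ← 15° +60° = 75°
crank pin P = (r cos θ, r sin θ) = (5.952838, 22.216294)
h = r sin θ − e = 22.216294 − 5 = 17.216294
x = r cos θ + √(L² − h²) = 5.952838 + 270.452582 = 276.405420

276.4054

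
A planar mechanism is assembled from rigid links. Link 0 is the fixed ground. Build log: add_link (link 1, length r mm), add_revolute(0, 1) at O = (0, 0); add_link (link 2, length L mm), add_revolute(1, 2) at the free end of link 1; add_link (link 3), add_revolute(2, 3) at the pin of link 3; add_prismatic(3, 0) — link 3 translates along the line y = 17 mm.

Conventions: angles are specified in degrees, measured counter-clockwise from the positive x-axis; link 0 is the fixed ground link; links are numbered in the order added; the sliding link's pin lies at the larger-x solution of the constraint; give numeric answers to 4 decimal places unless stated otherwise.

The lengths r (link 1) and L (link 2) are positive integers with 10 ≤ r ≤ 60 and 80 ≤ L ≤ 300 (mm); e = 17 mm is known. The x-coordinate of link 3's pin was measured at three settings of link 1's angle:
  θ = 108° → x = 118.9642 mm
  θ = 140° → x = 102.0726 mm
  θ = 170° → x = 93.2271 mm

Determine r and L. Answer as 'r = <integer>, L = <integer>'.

constraint per measurement: (x − r cos θ)² + (r sin θ − e)² = L²
subtracting the θ₁ and θ₂ equations cancels the r² and L² terms:
r = (x₁² − x₂²) / (2[(x₁cos θ₁ + e sin θ₁) − (x₂cos θ₂ + e sin θ₂)]) = 40.0000 → r = 40
L² = (x₁ − r cos θ₁)² + (r sin θ₁ − e)² = 17689.0008 → L = 133.0000 → L = 133
check at θ₃=170°: x = 93.2271 (printed 93.2271) ✓

r = 40, L = 133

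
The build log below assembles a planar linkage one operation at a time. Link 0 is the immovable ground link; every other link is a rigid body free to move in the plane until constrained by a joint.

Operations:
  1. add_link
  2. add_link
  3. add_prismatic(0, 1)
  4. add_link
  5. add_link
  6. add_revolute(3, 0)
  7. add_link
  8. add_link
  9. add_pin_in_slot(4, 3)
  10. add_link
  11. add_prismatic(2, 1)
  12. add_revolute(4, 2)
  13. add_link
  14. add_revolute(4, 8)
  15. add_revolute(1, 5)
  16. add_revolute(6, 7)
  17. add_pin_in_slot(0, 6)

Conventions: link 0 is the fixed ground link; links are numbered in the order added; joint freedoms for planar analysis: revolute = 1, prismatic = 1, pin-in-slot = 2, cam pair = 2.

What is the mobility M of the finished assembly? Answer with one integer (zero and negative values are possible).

link 0 = ground. State L|J1|J2 = 1|0|0
+link1  2|0|0
+link2  3|0|0
P(0,1) f=1→J1  3|1|0
+link3  4|1|0
+link4  5|1|0
R(3,0) f=1→J1  5|2|0
+link5  6|2|0
+link6  7|2|0
PS(4,3) f=2→J2  7|2|1
+link7  8|2|1
P(2,1) f=1→J1  8|3|1
R(4,2) f=1→J1  8|4|1
+link8  9|4|1
R(4,8) f=1→J1  9|5|1
R(1,5) f=1→J1  9|6|1
R(6,7) f=1→J1  9|7|1
PS(0,6) f=2→J2  9|7|2
M = 3(9−1)−2·7−2 = 24−14−2 = 8

M = 8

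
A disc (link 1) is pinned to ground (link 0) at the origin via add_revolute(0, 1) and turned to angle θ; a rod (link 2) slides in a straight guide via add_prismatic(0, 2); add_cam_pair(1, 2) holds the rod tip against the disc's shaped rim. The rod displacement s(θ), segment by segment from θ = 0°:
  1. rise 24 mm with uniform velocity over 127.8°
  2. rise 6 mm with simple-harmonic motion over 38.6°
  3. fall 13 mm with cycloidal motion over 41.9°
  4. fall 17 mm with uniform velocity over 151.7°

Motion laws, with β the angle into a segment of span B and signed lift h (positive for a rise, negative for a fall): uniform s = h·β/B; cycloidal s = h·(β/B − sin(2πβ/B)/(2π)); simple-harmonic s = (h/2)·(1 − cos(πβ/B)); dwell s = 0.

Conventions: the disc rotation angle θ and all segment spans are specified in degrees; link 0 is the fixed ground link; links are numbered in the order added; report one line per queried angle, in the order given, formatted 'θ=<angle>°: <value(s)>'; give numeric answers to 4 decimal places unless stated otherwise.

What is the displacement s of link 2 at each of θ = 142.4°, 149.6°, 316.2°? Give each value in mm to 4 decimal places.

segment 1 (0° to 127.8°, uniform, h = 24) is passed completely: s = 0.0000 + (24) = 24.0000
θ = 142.4° falls in segment 2 (127.8° to 166.4°, simple-harmonic, h = 6): β = 142.4 − 127.8 = 14.6°, B = 38.6°; Δs = 6/2·(1 − cos(π·0.3782)) = 1.8802; s = 24.0000 + 1.8802 = 25.8802
θ = 149.6° falls in segment 2 (127.8° to 166.4°, simple-harmonic, h = 6): β = 149.6 − 127.8 = 21.8°, B = 38.6°; Δs = 6/2·(1 − cos(π·0.5648)) = 3.6062; s = 24.0000 + 3.6062 = 27.6062
segment 2 (127.8° to 166.4°, simple-harmonic, h = 6) is passed completely: s = 24.0000 + (6) = 30.0000
segment 3 (166.4° to 208.3°, cycloidal, h = -13) is passed completely: s = 30.0000 + (-13) = 17.0000
θ = 316.2° falls in segment 4 (208.3° to 360°, uniform, h = -17): β = 316.2 − 208.3 = 107.9°, B = 151.7°; Δs = -17·107.9/151.7 = -12.0916; s = 17.0000 − 12.0916 = 4.9084

θ=142.4°: 25.8802
θ=149.6°: 27.6062
θ=316.2°: 4.9084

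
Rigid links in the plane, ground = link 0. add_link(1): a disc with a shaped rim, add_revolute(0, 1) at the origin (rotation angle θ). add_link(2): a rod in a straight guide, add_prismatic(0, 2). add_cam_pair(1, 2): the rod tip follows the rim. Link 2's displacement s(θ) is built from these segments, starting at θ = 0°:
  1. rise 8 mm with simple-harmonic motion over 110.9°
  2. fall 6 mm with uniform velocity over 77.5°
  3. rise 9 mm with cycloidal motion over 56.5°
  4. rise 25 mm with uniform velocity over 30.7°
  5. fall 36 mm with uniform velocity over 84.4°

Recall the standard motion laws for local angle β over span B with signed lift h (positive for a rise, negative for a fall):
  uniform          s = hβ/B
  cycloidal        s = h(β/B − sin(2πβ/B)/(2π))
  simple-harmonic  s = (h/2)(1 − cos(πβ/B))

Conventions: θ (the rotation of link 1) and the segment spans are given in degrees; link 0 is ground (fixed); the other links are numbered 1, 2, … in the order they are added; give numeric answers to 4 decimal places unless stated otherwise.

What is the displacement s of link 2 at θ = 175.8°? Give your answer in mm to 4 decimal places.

segment 1 (0° to 110.9°, simple-harmonic, h = 8) is passed completely: s = 0.0000 + (8) = 8.0000
θ = 175.8° falls in segment 2 (110.9° to 188.4°, uniform, h = -6): β = 175.8 − 110.9 = 64.9°, B = 77.5°; Δs = -6·64.9/77.5 = -5.0245; s = 8.0000 − 5.0245 = 2.9755

2.9755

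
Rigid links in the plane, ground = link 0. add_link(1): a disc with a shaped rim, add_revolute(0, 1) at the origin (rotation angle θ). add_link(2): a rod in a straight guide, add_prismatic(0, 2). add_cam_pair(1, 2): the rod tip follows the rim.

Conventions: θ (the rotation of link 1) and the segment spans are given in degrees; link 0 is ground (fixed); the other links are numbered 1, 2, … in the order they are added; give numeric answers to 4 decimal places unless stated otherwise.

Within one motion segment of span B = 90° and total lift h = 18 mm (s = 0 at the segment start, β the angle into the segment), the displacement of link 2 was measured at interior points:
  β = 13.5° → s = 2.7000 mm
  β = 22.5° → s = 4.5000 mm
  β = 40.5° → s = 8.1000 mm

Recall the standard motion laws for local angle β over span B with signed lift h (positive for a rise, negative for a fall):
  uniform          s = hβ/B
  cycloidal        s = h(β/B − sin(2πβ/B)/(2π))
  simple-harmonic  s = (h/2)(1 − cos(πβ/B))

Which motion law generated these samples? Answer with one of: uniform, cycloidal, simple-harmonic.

candidates at β/B = r: uniform s = h·r (linear in β); cycloidal s = h·(r − sin(2πr)/(2π)); simple-harmonic s = (h/2)(1 − cos(πr))
β=13.5°: printed 2.7000 | uniform 2.7000, cycloidal 0.3823, simple-harmonic 0.9809
β=22.5°: printed 4.5000 | uniform 4.5000, cycloidal 1.6352, simple-harmonic 2.6360
β=40.5°: printed 8.1000 | uniform 8.1000, cycloidal 7.2147, simple-harmonic 7.5921
only one law matches every sample → uniform

uniform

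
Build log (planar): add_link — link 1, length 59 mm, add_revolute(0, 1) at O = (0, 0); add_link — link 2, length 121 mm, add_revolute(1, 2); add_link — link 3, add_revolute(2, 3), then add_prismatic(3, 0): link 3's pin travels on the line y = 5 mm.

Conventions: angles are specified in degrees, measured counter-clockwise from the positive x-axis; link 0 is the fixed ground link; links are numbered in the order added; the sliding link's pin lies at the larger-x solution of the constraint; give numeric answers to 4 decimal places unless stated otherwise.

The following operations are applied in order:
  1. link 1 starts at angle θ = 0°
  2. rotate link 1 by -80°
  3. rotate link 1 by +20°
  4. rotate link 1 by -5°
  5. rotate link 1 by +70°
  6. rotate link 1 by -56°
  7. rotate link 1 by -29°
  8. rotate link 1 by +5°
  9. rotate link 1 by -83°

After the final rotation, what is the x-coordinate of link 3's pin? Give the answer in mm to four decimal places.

geometry: r = 59 mm, L = 121 mm, e = 5 mm; θ starts at 0°
rotate link 1 by -80°: θ ← 0° -80° = -80°
rotate link 1 by +20°: θ ← -80° +20° = -60°
rotate link 1 by -5°: θ ← -60° -5° = -65°
rotate link 1 by +70°: θ ← -65° +70° = 5°
rotate link 1 by -56°: θ ← 5° -56° = -51°
rotate link 1 by -29°: θ ← -51° -29° = -80°
rotate link 1 by +5°: θ ← -80° +5° = -75°
rotate link 1 by -83°: θ ← -75° -83° = -158°
crank pin P = (r cos θ, r sin θ) = (-54.703847, -22.101789)
h = r sin θ − e = -22.101789 − 5 = -27.101789
x = r cos θ + √(L² − h²) = -54.703847 + 117.925795 = 63.221947

63.2219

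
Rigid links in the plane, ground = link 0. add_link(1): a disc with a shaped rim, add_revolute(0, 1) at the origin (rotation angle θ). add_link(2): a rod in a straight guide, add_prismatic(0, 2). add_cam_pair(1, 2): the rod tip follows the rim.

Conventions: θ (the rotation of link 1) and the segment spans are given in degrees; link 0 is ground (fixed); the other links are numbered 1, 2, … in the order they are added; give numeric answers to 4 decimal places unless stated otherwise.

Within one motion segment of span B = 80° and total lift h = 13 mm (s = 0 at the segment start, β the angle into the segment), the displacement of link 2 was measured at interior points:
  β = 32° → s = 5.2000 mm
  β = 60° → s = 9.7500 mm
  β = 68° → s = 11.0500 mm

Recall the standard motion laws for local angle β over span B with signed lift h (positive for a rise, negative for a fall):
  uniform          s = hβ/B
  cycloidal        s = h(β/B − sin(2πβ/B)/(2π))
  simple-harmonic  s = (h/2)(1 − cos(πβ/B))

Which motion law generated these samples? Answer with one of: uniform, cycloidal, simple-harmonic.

candidates at β/B = r: uniform s = h·r (linear in β); cycloidal s = h·(r − sin(2πr)/(2π)); simple-harmonic s = (h/2)(1 − cos(πr))
β=32°: printed 5.2000 | uniform 5.2000, cycloidal 3.9839, simple-harmonic 4.4914
β=60°: printed 9.7500 | uniform 9.7500, cycloidal 11.8190, simple-harmonic 11.0962
β=68°: printed 11.0500 | uniform 11.0500, cycloidal 12.7239, simple-harmonic 12.2915
only one law matches every sample → uniform

uniform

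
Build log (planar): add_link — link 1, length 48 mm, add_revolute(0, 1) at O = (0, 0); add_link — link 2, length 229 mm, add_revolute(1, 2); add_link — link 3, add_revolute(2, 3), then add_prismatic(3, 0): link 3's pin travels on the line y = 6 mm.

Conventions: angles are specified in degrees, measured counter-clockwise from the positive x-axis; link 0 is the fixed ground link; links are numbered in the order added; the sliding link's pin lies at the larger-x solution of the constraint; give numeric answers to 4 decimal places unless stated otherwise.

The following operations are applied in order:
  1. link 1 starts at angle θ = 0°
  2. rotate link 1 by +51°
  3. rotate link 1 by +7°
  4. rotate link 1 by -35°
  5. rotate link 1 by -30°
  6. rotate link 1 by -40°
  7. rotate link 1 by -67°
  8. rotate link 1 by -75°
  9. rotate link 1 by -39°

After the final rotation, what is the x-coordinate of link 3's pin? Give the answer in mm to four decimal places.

geometry: r = 48 mm, L = 229 mm, e = 6 mm; θ starts at 0°
rotate link 1 by +51°: θ ← 0° +51° = 51°
rotate link 1 by +7°: θ ← 51° +7° = 58°
rotate link 1 by -35°: θ ← 58° -35° = 23°
rotate link 1 by -30°: θ ← 23° -30° = -7°
rotate link 1 by -40°: θ ← -7° -40° = -47°
rotate link 1 by -67°: θ ← -47° -67° = -114°
rotate link 1 by -75°: θ ← -114° -75° = -189°
rotate link 1 by -39°: θ ← -189° -39° = -228°
crank pin P = (r cos θ, r sin θ) = (-32.118269, 35.670952)
h = r sin θ − e = 35.670952 − 6 = 29.670952
x = r cos θ + √(L² − h²) = -32.118269 + 227.069669 = 194.951400

194.9514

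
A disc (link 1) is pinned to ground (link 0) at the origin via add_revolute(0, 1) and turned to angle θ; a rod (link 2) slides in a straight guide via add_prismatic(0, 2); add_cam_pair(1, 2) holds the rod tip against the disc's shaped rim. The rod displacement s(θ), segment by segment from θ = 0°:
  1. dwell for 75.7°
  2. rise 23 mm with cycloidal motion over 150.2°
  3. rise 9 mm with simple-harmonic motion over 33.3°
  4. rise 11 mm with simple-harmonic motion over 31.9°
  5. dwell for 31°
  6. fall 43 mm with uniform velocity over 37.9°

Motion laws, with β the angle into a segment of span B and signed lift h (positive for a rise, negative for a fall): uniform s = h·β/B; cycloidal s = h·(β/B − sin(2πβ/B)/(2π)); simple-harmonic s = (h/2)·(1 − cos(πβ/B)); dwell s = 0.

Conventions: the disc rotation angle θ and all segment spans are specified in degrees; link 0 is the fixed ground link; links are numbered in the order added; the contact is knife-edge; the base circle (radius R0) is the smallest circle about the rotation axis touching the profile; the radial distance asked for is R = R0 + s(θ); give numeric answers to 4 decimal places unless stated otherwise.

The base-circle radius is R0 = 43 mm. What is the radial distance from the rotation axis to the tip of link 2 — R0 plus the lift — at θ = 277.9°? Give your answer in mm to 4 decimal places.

segment 1 (0° to 75.7°, dwell): s unchanged at 0.0000
segment 2 (75.7° to 225.9°, cycloidal, h = 23) is passed completely: s = 0.0000 + (23) = 23.0000
segment 3 (225.9° to 259.2°, simple-harmonic, h = 9) is passed completely: s = 23.0000 + (9) = 32.0000
θ = 277.9° falls in segment 4 (259.2° to 291.1°, simple-harmonic, h = 11): β = 277.9 − 259.2 = 18.7°, B = 31.9°; Δs = 11/2·(1 − cos(π·0.5862)) = 6.9714; s = 32.0000 + 6.9714 = 38.9714
R = R0 + s = 43 + 38.9714 = 81.9714

81.9714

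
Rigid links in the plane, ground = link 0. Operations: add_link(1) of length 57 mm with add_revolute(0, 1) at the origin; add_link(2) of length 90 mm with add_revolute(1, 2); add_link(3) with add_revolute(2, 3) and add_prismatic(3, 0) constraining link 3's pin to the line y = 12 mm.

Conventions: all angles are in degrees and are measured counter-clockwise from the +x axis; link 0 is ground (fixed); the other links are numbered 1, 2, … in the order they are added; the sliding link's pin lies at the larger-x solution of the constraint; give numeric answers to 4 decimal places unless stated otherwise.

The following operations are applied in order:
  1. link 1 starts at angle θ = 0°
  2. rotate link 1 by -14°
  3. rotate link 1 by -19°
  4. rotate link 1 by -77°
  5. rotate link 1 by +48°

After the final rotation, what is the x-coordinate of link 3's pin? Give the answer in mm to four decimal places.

geometry: r = 57 mm, L = 90 mm, e = 12 mm; θ starts at 0°
rotate link 1 by -14°: θ ← 0° -14° = -14°
rotate link 1 by -19°: θ ← -14° -19° = -33°
rotate link 1 by -77°: θ ← -33° -77° = -110°
rotate link 1 by +48°: θ ← -110° +48° = -62°
crank pin P = (r cos θ, r sin θ) = (26.759879, -50.328013)
h = r sin θ − e = -50.328013 − 12 = -62.328013
x = r cos θ + √(L² − h²) = 26.759879 + 64.924717 = 91.684596

91.6846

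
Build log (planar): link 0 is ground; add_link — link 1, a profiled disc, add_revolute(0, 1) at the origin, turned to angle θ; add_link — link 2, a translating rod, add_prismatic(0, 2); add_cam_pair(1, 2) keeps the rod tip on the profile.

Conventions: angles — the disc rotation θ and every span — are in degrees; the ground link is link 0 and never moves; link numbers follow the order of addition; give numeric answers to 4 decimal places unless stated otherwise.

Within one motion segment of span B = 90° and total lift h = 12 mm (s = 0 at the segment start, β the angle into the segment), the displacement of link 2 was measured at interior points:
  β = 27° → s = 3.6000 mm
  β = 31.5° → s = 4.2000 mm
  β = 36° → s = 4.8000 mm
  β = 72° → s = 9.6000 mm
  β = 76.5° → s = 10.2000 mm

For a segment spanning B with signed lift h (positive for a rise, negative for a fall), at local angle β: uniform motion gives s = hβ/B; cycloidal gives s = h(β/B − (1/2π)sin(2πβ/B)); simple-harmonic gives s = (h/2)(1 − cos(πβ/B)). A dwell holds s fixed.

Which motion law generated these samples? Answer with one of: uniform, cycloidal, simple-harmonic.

candidates at β/B = r: uniform s = h·r (linear in β); cycloidal s = h·(r − sin(2πr)/(2π)); simple-harmonic s = (h/2)(1 − cos(πr))
β=27°: printed 3.6000 | uniform 3.6000, cycloidal 1.7836, simple-harmonic 2.4733
β=31.5°: printed 4.2000 | uniform 4.2000, cycloidal 2.6549, simple-harmonic 3.2761
β=36°: printed 4.8000 | uniform 4.8000, cycloidal 3.6774, simple-harmonic 4.1459
β=72°: printed 9.6000 | uniform 9.6000, cycloidal 11.4164, simple-harmonic 10.8541
β=76.5°: printed 10.2000 | uniform 10.2000, cycloidal 11.7451, simple-harmonic 11.3460
only one law matches every sample → uniform

uniform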